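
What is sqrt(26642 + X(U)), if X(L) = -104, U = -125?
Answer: sqrt(26538) ≈ 162.90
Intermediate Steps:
sqrt(26642 + X(U)) = sqrt(26642 - 104) = sqrt(26538)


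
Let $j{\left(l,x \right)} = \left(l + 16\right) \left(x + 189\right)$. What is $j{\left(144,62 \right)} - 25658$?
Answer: $14502$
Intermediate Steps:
$j{\left(l,x \right)} = \left(16 + l\right) \left(189 + x\right)$
$j{\left(144,62 \right)} - 25658 = \left(3024 + 16 \cdot 62 + 189 \cdot 144 + 144 \cdot 62\right) - 25658 = \left(3024 + 992 + 27216 + 8928\right) - 25658 = 40160 - 25658 = 14502$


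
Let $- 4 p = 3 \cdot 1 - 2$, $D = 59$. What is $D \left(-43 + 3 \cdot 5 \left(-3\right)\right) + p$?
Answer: $- \frac{20769}{4} \approx -5192.3$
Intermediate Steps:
$p = - \frac{1}{4}$ ($p = - \frac{3 \cdot 1 - 2}{4} = - \frac{3 - 2}{4} = \left(- \frac{1}{4}\right) 1 = - \frac{1}{4} \approx -0.25$)
$D \left(-43 + 3 \cdot 5 \left(-3\right)\right) + p = 59 \left(-43 + 3 \cdot 5 \left(-3\right)\right) - \frac{1}{4} = 59 \left(-43 + 15 \left(-3\right)\right) - \frac{1}{4} = 59 \left(-43 - 45\right) - \frac{1}{4} = 59 \left(-88\right) - \frac{1}{4} = -5192 - \frac{1}{4} = - \frac{20769}{4}$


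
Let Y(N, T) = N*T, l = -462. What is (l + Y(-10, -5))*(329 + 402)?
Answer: -301172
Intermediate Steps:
(l + Y(-10, -5))*(329 + 402) = (-462 - 10*(-5))*(329 + 402) = (-462 + 50)*731 = -412*731 = -301172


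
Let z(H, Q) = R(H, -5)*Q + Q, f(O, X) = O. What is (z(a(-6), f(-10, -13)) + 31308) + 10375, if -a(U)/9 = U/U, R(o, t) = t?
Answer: 41723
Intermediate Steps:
a(U) = -9 (a(U) = -9*U/U = -9*1 = -9)
z(H, Q) = -4*Q (z(H, Q) = -5*Q + Q = -4*Q)
(z(a(-6), f(-10, -13)) + 31308) + 10375 = (-4*(-10) + 31308) + 10375 = (40 + 31308) + 10375 = 31348 + 10375 = 41723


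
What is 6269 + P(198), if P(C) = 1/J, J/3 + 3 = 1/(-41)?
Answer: 2332027/372 ≈ 6268.9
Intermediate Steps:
J = -372/41 (J = -9 + 3/(-41) = -9 + 3*(-1/41) = -9 - 3/41 = -372/41 ≈ -9.0732)
P(C) = -41/372 (P(C) = 1/(-372/41) = -41/372)
6269 + P(198) = 6269 - 41/372 = 2332027/372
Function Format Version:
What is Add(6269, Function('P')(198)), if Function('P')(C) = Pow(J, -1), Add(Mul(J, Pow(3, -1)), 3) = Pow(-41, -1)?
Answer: Rational(2332027, 372) ≈ 6268.9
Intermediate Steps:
J = Rational(-372, 41) (J = Add(-9, Mul(3, Pow(-41, -1))) = Add(-9, Mul(3, Rational(-1, 41))) = Add(-9, Rational(-3, 41)) = Rational(-372, 41) ≈ -9.0732)
Function('P')(C) = Rational(-41, 372) (Function('P')(C) = Pow(Rational(-372, 41), -1) = Rational(-41, 372))
Add(6269, Function('P')(198)) = Add(6269, Rational(-41, 372)) = Rational(2332027, 372)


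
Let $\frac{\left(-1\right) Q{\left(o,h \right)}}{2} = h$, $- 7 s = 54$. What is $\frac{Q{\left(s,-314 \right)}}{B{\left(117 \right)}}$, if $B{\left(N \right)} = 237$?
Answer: $\frac{628}{237} \approx 2.6498$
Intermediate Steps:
$s = - \frac{54}{7}$ ($s = \left(- \frac{1}{7}\right) 54 = - \frac{54}{7} \approx -7.7143$)
$Q{\left(o,h \right)} = - 2 h$
$\frac{Q{\left(s,-314 \right)}}{B{\left(117 \right)}} = \frac{\left(-2\right) \left(-314\right)}{237} = 628 \cdot \frac{1}{237} = \frac{628}{237}$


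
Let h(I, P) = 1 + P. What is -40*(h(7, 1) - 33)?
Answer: 1240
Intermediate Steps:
-40*(h(7, 1) - 33) = -40*((1 + 1) - 33) = -40*(2 - 33) = -40*(-31) = 1240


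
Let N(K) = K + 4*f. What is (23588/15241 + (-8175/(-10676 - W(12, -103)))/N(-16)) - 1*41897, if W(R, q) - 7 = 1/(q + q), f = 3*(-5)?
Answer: -53397914941911279/1274551273126 ≈ -41895.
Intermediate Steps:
f = -15
N(K) = -60 + K (N(K) = K + 4*(-15) = K - 60 = -60 + K)
W(R, q) = 7 + 1/(2*q) (W(R, q) = 7 + 1/(q + q) = 7 + 1/(2*q))
(23588/15241 + (-8175/(-10676 - W(12, -103)))/N(-16)) - 1*41897 = (23588/15241 + (-8175/(-10676 - (7 + (½)/(-103))))/(-60 - 16)) - 1*41897 = (23588*(1/15241) - 8175/(-10676 - (7 + (½)*(-1/103)))/(-76)) - 41897 = (23588/15241 - 8175/(-10676 - (7 - 1/206))*(-1/76)) - 41897 = (23588/15241 - 8175/(-10676 - 1*1441/206)*(-1/76)) - 41897 = (23588/15241 - 8175/(-10676 - 1441/206)*(-1/76)) - 41897 = (23588/15241 - 8175/(-2200697/206)*(-1/76)) - 41897 = (23588/15241 - 8175*(-206/2200697)*(-1/76)) - 41897 = (23588/15241 + (1684050/2200697)*(-1/76)) - 41897 = (23588/15241 - 842025/83626486) - 41897 = 1959748248743/1274551273126 - 41897 = -53397914941911279/1274551273126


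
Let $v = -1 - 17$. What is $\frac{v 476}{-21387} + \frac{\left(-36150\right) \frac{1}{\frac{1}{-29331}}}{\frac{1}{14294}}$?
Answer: $\frac{108048206902944756}{7129} \approx 1.5156 \cdot 10^{13}$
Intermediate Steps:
$v = -18$
$\frac{v 476}{-21387} + \frac{\left(-36150\right) \frac{1}{\frac{1}{-29331}}}{\frac{1}{14294}} = \frac{\left(-18\right) 476}{-21387} + \frac{\left(-36150\right) \frac{1}{\frac{1}{-29331}}}{\frac{1}{14294}} = \left(-8568\right) \left(- \frac{1}{21387}\right) + - \frac{36150}{- \frac{1}{29331}} \frac{1}{\frac{1}{14294}} = \frac{2856}{7129} + \left(-36150\right) \left(-29331\right) 14294 = \frac{2856}{7129} + 1060315650 \cdot 14294 = \frac{2856}{7129} + 15156151901100 = \frac{108048206902944756}{7129}$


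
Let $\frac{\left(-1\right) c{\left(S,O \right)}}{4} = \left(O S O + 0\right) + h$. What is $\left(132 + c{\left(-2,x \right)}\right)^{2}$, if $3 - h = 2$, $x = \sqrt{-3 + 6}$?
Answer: $23104$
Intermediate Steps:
$x = \sqrt{3} \approx 1.732$
$h = 1$ ($h = 3 - 2 = 1$)
$c{\left(S,O \right)} = -4 - 4 S O^{2}$ ($c{\left(S,O \right)} = - 4 \left(\left(O S O + 0\right) + 1\right) = - 4 \left(\left(S O^{2} + 0\right) + 1\right) = - 4 \left(S O^{2} + 1\right) = - 4 \left(1 + S O^{2}\right) = -4 - 4 S O^{2}$)
$\left(132 + c{\left(-2,x \right)}\right)^{2} = \left(132 - \left(4 - 8 \left(\sqrt{3}\right)^{2}\right)\right)^{2} = \left(132 - \left(4 - 24\right)\right)^{2} = \left(132 + \left(-4 + 24\right)\right)^{2} = \left(132 + 20\right)^{2} = 152^{2} = 23104$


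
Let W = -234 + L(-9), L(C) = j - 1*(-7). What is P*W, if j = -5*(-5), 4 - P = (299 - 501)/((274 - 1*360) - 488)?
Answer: -211494/287 ≈ -736.91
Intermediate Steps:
P = 1047/287 (P = 4 - (299 - 501)/((274 - 1*360) - 488) = 4 - (-202)/((274 - 360) - 488) = 4 - (-202)/(-86 - 488) = 4 - (-202)/(-574) = 4 - (-202)*(-1)/574 = 4 - 1*101/287 = 4 - 101/287 = 1047/287 ≈ 3.6481)
j = 25
L(C) = 32 (L(C) = 25 - 1*(-7) = 25 + 7 = 32)
W = -202 (W = -234 + 32 = -202)
P*W = (1047/287)*(-202) = -211494/287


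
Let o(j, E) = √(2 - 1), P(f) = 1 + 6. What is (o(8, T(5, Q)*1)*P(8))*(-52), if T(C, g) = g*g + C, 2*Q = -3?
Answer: -364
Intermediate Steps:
P(f) = 7
Q = -3/2 (Q = (½)*(-3) = -3/2 ≈ -1.5000)
T(C, g) = C + g² (T(C, g) = g² + C = C + g²)
o(j, E) = 1 (o(j, E) = √1 = 1)
(o(8, T(5, Q)*1)*P(8))*(-52) = (1*7)*(-52) = 7*(-52) = -364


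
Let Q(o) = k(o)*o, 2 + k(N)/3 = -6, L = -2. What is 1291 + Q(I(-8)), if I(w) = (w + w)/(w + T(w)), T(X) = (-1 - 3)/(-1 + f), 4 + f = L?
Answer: 16111/13 ≈ 1239.3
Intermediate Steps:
f = -6 (f = -4 - 2 = -6)
k(N) = -24 (k(N) = -6 + 3*(-6) = -6 - 18 = -24)
T(X) = 4/7 (T(X) = (-1 - 3)/(-1 - 6) = -4/(-7) = -4*(-1/7) = 4/7)
I(w) = 2*w/(4/7 + w) (I(w) = (w + w)/(w + 4/7) = (2*w)/(4/7 + w) = 2*w/(4/7 + w))
Q(o) = -24*o
1291 + Q(I(-8)) = 1291 - 336*(-8)/(4 + 7*(-8)) = 1291 - 336*(-8)/(4 - 56) = 1291 - 336*(-8)/(-52) = 1291 - 336*(-8)*(-1)/52 = 1291 - 24*28/13 = 1291 - 672/13 = 16111/13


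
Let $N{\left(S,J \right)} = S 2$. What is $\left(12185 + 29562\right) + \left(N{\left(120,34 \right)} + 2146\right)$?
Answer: $44133$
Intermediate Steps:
$N{\left(S,J \right)} = 2 S$
$\left(12185 + 29562\right) + \left(N{\left(120,34 \right)} + 2146\right) = \left(12185 + 29562\right) + \left(2 \cdot 120 + 2146\right) = 41747 + \left(240 + 2146\right) = 41747 + 2386 = 44133$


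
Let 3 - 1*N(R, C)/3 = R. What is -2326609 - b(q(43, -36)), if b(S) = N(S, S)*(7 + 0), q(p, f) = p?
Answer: -2325769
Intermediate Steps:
N(R, C) = 9 - 3*R
b(S) = 63 - 21*S (b(S) = (9 - 3*S)*(7 + 0) = (9 - 3*S)*7 = 63 - 21*S)
-2326609 - b(q(43, -36)) = -2326609 - (63 - 21*43) = -2326609 - (63 - 903) = -2326609 - 1*(-840) = -2326609 + 840 = -2325769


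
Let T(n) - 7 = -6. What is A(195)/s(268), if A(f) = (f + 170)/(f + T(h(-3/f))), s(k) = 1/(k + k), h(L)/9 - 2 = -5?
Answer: 48910/49 ≈ 998.16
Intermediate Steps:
h(L) = -27 (h(L) = 18 + 9*(-5) = 18 - 45 = -27)
s(k) = 1/(2*k)
T(n) = 1 (T(n) = 7 - 6 = 1)
A(f) = (170 + f)/(1 + f) (A(f) = (f + 170)/(f + 1) = (170 + f)/(1 + f))
A(195)/s(268) = ((170 + 195)/(1 + 195))/(((½)/268)) = (365/196)/(((½)*(1/268))) = ((1/196)*365)/(1/536) = (365/196)*536 = 48910/49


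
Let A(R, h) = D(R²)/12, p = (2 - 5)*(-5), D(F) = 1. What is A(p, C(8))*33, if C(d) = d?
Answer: 11/4 ≈ 2.7500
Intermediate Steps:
p = 15 (p = -3*(-5) = 15)
A(R, h) = 1/12
A(p, C(8))*33 = (1/12)*33 = 11/4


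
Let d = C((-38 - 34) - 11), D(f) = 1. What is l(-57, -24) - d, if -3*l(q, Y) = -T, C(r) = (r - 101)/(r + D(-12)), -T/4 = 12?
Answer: -748/41 ≈ -18.244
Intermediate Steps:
T = -48 (T = -4*12 = -48)
C(r) = (-101 + r)/(1 + r) (C(r) = (r - 101)/(r + 1) = (-101 + r)/(1 + r))
l(q, Y) = -16 (l(q, Y) = -(-1)*(-48)/3 = -⅓*48 = -16)
d = 92/41 (d = (-101 + ((-38 - 34) - 11))/(1 + ((-38 - 34) - 11)) = (-101 + (-72 - 11))/(1 + (-72 - 11)) = (-101 - 83)/(1 - 83) = -184/(-82) = -1/82*(-184) = 92/41 ≈ 2.2439)
l(-57, -24) - d = -16 - 1*92/41 = -16 - 92/41 = -748/41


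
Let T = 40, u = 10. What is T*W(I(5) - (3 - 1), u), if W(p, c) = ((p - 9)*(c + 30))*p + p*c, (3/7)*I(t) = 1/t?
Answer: 227056/9 ≈ 25228.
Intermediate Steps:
I(t) = 7/(3*t)
W(p, c) = c*p + p*(-9 + p)*(30 + c) (W(p, c) = ((-9 + p)*(30 + c))*p + c*p = p*(-9 + p)*(30 + c) + c*p = c*p + p*(-9 + p)*(30 + c))
T*W(I(5) - (3 - 1), u) = 40*(((7/3)/5 - (3 - 1))*(-270 - 8*10 + 30*((7/3)/5 - (3 - 1)) + 10*((7/3)/5 - (3 - 1)))) = 40*(((7/3)*(⅕) - 1*2)*(-270 - 80 + 30*((7/3)*(⅕) - 1*2) + 10*((7/3)*(⅕) - 1*2))) = 40*((7/15 - 2)*(-270 - 80 + 30*(7/15 - 2) + 10*(7/15 - 2))) = 40*(-23*(-270 - 80 + 30*(-23/15) + 10*(-23/15))/15) = 40*(-23*(-270 - 80 - 46 - 46/3)/15) = 40*(-23/15*(-1234/3)) = 40*(28382/45) = 227056/9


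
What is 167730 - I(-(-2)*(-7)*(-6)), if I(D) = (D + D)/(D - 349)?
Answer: 44448618/265 ≈ 1.6773e+5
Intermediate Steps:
I(D) = 2*D/(-349 + D) (I(D) = (2*D)/(-349 + D) = 2*D/(-349 + D))
167730 - I(-(-2)*(-7)*(-6)) = 167730 - 2*-(-2)*(-7)*(-6)/(-349 - (-2)*(-7)*(-6)) = 167730 - 2*-2*7*(-6)/(-349 - 2*7*(-6)) = 167730 - 2*(-14*(-6))/(-349 - 14*(-6)) = 167730 - 2*84/(-349 + 84) = 167730 - 2*84/(-265) = 167730 - 2*84*(-1)/265 = 167730 - 1*(-168/265) = 167730 + 168/265 = 44448618/265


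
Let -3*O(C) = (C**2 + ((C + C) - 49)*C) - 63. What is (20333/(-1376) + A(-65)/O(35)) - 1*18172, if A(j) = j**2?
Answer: -47489875285/2610272 ≈ -18193.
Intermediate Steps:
O(C) = 21 - C**2/3 - C*(-49 + 2*C)/3 (O(C) = -((C**2 + ((C + C) - 49)*C) - 63)/3 = -((C**2 + (2*C - 49)*C) - 63)/3 = -((C**2 + (-49 + 2*C)*C) - 63)/3 = -((C**2 + C*(-49 + 2*C)) - 63)/3 = -(-63 + C**2 + C*(-49 + 2*C))/3 = 21 - C**2/3 - C*(-49 + 2*C)/3)
(20333/(-1376) + A(-65)/O(35)) - 1*18172 = (20333/(-1376) + (-65)**2/(21 - 1*35**2 + (49/3)*35)) - 1*18172 = (20333*(-1/1376) + 4225/(21 - 1*1225 + 1715/3)) - 18172 = (-20333/1376 + 4225/(21 - 1225 + 1715/3)) - 18172 = (-20333/1376 + 4225/(-1897/3)) - 18172 = (-20333/1376 + 4225*(-3/1897)) - 18172 = (-20333/1376 - 12675/1897) - 18172 = -56012501/2610272 - 18172 = -47489875285/2610272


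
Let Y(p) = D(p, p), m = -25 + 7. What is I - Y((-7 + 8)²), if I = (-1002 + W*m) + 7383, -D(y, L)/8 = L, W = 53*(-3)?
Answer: 9251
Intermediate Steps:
m = -18
W = -159
D(y, L) = -8*L
Y(p) = -8*p
I = 9243 (I = (-1002 - 159*(-18)) + 7383 = (-1002 + 2862) + 7383 = 1860 + 7383 = 9243)
I - Y((-7 + 8)²) = 9243 - (-8)*(-7 + 8)² = 9243 - (-8)*1² = 9243 - (-8) = 9243 - 1*(-8) = 9243 + 8 = 9251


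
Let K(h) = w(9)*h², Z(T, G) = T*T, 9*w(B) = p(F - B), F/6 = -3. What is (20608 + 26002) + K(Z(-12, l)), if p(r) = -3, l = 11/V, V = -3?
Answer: 39698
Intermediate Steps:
F = -18 (F = 6*(-3) = -18)
l = -11/3 (l = 11/(-3) = 11*(-⅓) = -11/3 ≈ -3.6667)
w(B) = -⅓ (w(B) = (⅑)*(-3) = -⅓)
Z(T, G) = T²
K(h) = -h²/3
(20608 + 26002) + K(Z(-12, l)) = (20608 + 26002) - ((-12)²)²/3 = 46610 - ⅓*144² = 46610 - ⅓*20736 = 46610 - 6912 = 39698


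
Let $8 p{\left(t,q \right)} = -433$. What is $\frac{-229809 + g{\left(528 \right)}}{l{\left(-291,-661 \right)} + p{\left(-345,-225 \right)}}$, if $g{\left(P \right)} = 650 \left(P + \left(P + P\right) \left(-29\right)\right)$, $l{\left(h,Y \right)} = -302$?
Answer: $\frac{158337672}{2849} \approx 55577.0$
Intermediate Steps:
$p{\left(t,q \right)} = - \frac{433}{8}$ ($p{\left(t,q \right)} = \frac{1}{8} \left(-433\right) = - \frac{433}{8}$)
$g{\left(P \right)} = - 37050 P$ ($g{\left(P \right)} = 650 \left(P + 2 P \left(-29\right)\right) = 650 \left(P - 58 P\right) = 650 \left(- 57 P\right) = - 37050 P$)
$\frac{-229809 + g{\left(528 \right)}}{l{\left(-291,-661 \right)} + p{\left(-345,-225 \right)}} = \frac{-229809 - 19562400}{-302 - \frac{433}{8}} = \frac{-229809 - 19562400}{- \frac{2849}{8}} = \left(-19792209\right) \left(- \frac{8}{2849}\right) = \frac{158337672}{2849}$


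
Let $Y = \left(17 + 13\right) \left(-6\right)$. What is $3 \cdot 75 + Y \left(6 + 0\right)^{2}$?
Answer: $-6255$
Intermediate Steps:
$Y = -180$ ($Y = 30 \left(-6\right) = -180$)
$3 \cdot 75 + Y \left(6 + 0\right)^{2} = 3 \cdot 75 - 180 \left(6 + 0\right)^{2} = 225 - 180 \cdot 6^{2} = 225 - 6480 = -6255$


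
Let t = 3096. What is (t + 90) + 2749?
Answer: 5935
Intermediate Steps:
(t + 90) + 2749 = (3096 + 90) + 2749 = 3186 + 2749 = 5935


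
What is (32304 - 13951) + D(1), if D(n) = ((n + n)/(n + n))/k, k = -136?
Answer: 2496007/136 ≈ 18353.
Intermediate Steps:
D(n) = -1/136 (D(n) = ((n + n)/(n + n))/(-136) = ((2*n)/((2*n)))*(-1/136) = ((2*n)*(1/(2*n)))*(-1/136) = 1*(-1/136) = -1/136)
(32304 - 13951) + D(1) = (32304 - 13951) - 1/136 = 18353 - 1/136 = 2496007/136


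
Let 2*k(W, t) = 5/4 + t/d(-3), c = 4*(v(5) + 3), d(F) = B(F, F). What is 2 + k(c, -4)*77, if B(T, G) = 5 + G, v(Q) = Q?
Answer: -215/8 ≈ -26.875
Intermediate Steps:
d(F) = 5 + F
c = 32 (c = 4*(5 + 3) = 4*8 = 32)
k(W, t) = 5/8 + t/4 (k(W, t) = (5/4 + t/(5 - 3))/2 = (5*(¼) + t/2)/2 = (5/4 + t*(½))/2 = (5/4 + t/2)/2 = 5/8 + t/4)
2 + k(c, -4)*77 = 2 + (5/8 + (¼)*(-4))*77 = 2 + (5/8 - 1)*77 = 2 - 3/8*77 = 2 - 231/8 = -215/8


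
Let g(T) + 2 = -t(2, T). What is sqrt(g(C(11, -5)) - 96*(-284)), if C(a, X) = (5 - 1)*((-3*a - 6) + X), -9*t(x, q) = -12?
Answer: sqrt(245346)/3 ≈ 165.11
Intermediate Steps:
t(x, q) = 4/3 (t(x, q) = -1/9*(-12) = 4/3)
C(a, X) = -24 - 12*a + 4*X (C(a, X) = 4*((-6 - 3*a) + X) = 4*(-6 + X - 3*a) = -24 - 12*a + 4*X)
g(T) = -10/3 (g(T) = -2 - 1*4/3 = -2 - 4/3 = -10/3)
sqrt(g(C(11, -5)) - 96*(-284)) = sqrt(-10/3 - 96*(-284)) = sqrt(-10/3 + 27264) = sqrt(81782/3) = sqrt(245346)/3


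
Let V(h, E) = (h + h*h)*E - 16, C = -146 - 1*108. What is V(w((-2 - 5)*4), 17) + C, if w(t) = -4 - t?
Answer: 9930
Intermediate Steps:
C = -254 (C = -146 - 108 = -254)
V(h, E) = -16 + E*(h + h²) (V(h, E) = (h + h²)*E - 16 = E*(h + h²) - 16 = -16 + E*(h + h²))
V(w((-2 - 5)*4), 17) + C = (-16 + 17*(-4 - (-2 - 5)*4) + 17*(-4 - (-2 - 5)*4)²) - 254 = (-16 + 17*(-4 - (-7)*4) + 17*(-4 - (-7)*4)²) - 254 = (-16 + 17*(-4 - 1*(-28)) + 17*(-4 - 1*(-28))²) - 254 = (-16 + 17*(-4 + 28) + 17*(-4 + 28)²) - 254 = (-16 + 17*24 + 17*24²) - 254 = (-16 + 408 + 17*576) - 254 = (-16 + 408 + 9792) - 254 = 10184 - 254 = 9930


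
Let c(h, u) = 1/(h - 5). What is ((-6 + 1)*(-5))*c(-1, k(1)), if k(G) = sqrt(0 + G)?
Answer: -25/6 ≈ -4.1667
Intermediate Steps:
k(G) = sqrt(G)
c(h, u) = 1/(-5 + h)
((-6 + 1)*(-5))*c(-1, k(1)) = ((-6 + 1)*(-5))/(-5 - 1) = -5*(-5)/(-6) = 25*(-1/6) = -25/6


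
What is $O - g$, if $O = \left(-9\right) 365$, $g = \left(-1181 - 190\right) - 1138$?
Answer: $-776$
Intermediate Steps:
$g = -2509$ ($g = -1371 - 1138 = -2509$)
$O = -3285$
$O - g = -3285 - -2509 = -3285 + 2509 = -776$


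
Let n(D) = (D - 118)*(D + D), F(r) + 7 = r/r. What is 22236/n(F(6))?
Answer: 1853/124 ≈ 14.944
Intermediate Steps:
F(r) = -6 (F(r) = -7 + r/r = -7 + 1 = -6)
n(D) = 2*D*(-118 + D) (n(D) = (-118 + D)*(2*D) = 2*D*(-118 + D))
22236/n(F(6)) = 22236/((2*(-6)*(-118 - 6))) = 22236/((2*(-6)*(-124))) = 22236/1488 = 22236*(1/1488) = 1853/124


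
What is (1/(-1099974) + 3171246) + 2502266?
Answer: 6240715688687/1099974 ≈ 5.6735e+6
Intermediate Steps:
(1/(-1099974) + 3171246) + 2502266 = (-1/1099974 + 3171246) + 2502266 = 3488288147603/1099974 + 2502266 = 6240715688687/1099974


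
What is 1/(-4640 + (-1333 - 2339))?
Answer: -1/8312 ≈ -0.00012031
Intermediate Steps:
1/(-4640 + (-1333 - 2339)) = 1/(-4640 - 3672) = 1/(-8312) = -1/8312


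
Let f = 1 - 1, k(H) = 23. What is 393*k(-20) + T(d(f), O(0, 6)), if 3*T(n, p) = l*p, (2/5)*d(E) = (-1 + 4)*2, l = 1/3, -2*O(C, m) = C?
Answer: 9039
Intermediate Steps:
O(C, m) = -C/2
f = 0
l = ⅓ ≈ 0.33333
d(E) = 15 (d(E) = 5*((-1 + 4)*2)/2 = 5*(3*2)/2 = (5/2)*6 = 15)
T(n, p) = p/9 (T(n, p) = (p/3)/3 = p/9)
393*k(-20) + T(d(f), O(0, 6)) = 393*23 + (-½*0)/9 = 9039 + (⅑)*0 = 9039 + 0 = 9039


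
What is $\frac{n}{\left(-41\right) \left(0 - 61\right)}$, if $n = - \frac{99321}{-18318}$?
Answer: $\frac{33107}{15271106} \approx 0.002168$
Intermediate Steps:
$n = \frac{33107}{6106}$ ($n = \left(-99321\right) \left(- \frac{1}{18318}\right) = \frac{33107}{6106} \approx 5.422$)
$\frac{n}{\left(-41\right) \left(0 - 61\right)} = \frac{33107}{6106 \left(- 41 \left(0 - 61\right)\right)} = \frac{33107}{6106 \left(\left(-41\right) \left(-61\right)\right)} = \frac{33107}{6106 \cdot 2501} = \frac{33107}{6106} \cdot \frac{1}{2501} = \frac{33107}{15271106}$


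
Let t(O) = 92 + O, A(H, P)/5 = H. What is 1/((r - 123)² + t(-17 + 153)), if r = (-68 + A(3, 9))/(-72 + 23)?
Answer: 2401/36236104 ≈ 6.6260e-5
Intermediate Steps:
A(H, P) = 5*H
r = 53/49 (r = (-68 + 5*3)/(-72 + 23) = (-68 + 15)/(-49) = -53*(-1/49) = 53/49 ≈ 1.0816)
1/((r - 123)² + t(-17 + 153)) = 1/((53/49 - 123)² + (92 + (-17 + 153))) = 1/((-5974/49)² + (92 + 136)) = 1/(35688676/2401 + 228) = 1/(36236104/2401) = 2401/36236104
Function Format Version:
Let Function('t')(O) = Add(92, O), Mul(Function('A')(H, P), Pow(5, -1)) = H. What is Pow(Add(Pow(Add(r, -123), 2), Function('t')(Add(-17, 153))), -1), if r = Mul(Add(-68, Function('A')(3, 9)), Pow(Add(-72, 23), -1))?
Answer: Rational(2401, 36236104) ≈ 6.6260e-5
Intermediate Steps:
Function('A')(H, P) = Mul(5, H)
r = Rational(53, 49) (r = Mul(Add(-68, Mul(5, 3)), Pow(Add(-72, 23), -1)) = Mul(Add(-68, 15), Pow(-49, -1)) = Mul(-53, Rational(-1, 49)) = Rational(53, 49) ≈ 1.0816)
Pow(Add(Pow(Add(r, -123), 2), Function('t')(Add(-17, 153))), -1) = Pow(Add(Pow(Add(Rational(53, 49), -123), 2), Add(92, Add(-17, 153))), -1) = Pow(Add(Pow(Rational(-5974, 49), 2), Add(92, 136)), -1) = Pow(Add(Rational(35688676, 2401), 228), -1) = Pow(Rational(36236104, 2401), -1) = Rational(2401, 36236104)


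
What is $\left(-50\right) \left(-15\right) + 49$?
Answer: $799$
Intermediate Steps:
$\left(-50\right) \left(-15\right) + 49 = 750 + 49 = 799$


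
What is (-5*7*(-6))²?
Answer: 44100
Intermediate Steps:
(-5*7*(-6))² = (-35*(-6))² = 210² = 44100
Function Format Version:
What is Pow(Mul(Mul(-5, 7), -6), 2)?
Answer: 44100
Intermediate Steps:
Pow(Mul(Mul(-5, 7), -6), 2) = Pow(Mul(-35, -6), 2) = Pow(210, 2) = 44100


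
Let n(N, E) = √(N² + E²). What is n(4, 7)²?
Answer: 65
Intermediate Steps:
n(N, E) = √(E² + N²)
n(4, 7)² = (√(7² + 4²))² = (√(49 + 16))² = (√65)² = 65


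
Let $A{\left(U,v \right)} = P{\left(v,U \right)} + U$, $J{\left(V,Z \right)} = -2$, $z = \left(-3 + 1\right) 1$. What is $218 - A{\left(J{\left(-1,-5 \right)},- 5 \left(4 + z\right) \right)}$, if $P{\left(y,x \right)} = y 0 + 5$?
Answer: $215$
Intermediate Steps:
$z = -2$ ($z = \left(-2\right) 1 = -2$)
$P{\left(y,x \right)} = 5$ ($P{\left(y,x \right)} = 0 + 5 = 5$)
$A{\left(U,v \right)} = 5 + U$
$218 - A{\left(J{\left(-1,-5 \right)},- 5 \left(4 + z\right) \right)} = 218 - \left(5 - 2\right) = 218 - 3 = 215$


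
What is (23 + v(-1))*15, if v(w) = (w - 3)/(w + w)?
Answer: 375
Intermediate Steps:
v(w) = (-3 + w)/(2*w) (v(w) = (-3 + w)/((2*w)) = (-3 + w)*(1/(2*w)) = (-3 + w)/(2*w))
(23 + v(-1))*15 = (23 + (1/2)*(-3 - 1)/(-1))*15 = (23 + (1/2)*(-1)*(-4))*15 = (23 + 2)*15 = 25*15 = 375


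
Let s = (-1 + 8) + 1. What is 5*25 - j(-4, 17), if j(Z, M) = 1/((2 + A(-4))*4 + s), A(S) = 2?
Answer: 2999/24 ≈ 124.96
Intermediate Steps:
s = 8 (s = 7 + 1 = 8)
j(Z, M) = 1/24 (j(Z, M) = 1/((2 + 2)*4 + 8) = 1/(4*4 + 8) = 1/(16 + 8) = 1/24)
5*25 - j(-4, 17) = 5*25 - 1*1/24 = 125 - 1/24 = 2999/24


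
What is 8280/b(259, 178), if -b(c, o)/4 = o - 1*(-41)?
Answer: -690/73 ≈ -9.4521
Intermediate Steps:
b(c, o) = -164 - 4*o (b(c, o) = -4*(o - 1*(-41)) = -4*(o + 41) = -4*(41 + o) = -164 - 4*o)
8280/b(259, 178) = 8280/(-164 - 4*178) = 8280/(-164 - 712) = 8280/(-876) = 8280*(-1/876) = -690/73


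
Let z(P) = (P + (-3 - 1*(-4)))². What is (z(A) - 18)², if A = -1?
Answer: 324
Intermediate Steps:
z(P) = (1 + P)² (z(P) = (P + (-3 + 4))² = (P + 1)² = (1 + P)²)
(z(A) - 18)² = ((1 - 1)² - 18)² = (0² - 18)² = (0 - 18)² = (-18)² = 324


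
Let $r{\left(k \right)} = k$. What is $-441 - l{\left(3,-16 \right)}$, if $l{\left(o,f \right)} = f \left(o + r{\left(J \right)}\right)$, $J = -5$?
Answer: $-473$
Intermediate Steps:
$l{\left(o,f \right)} = f \left(-5 + o\right)$ ($l{\left(o,f \right)} = f \left(o - 5\right) = f \left(-5 + o\right)$)
$-441 - l{\left(3,-16 \right)} = -441 - - 16 \left(-5 + 3\right) = -441 - \left(-16\right) \left(-2\right) = -441 - 32 = -473$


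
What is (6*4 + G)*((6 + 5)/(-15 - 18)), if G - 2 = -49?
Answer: 23/3 ≈ 7.6667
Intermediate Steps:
G = -47 (G = 2 - 49 = -47)
(6*4 + G)*((6 + 5)/(-15 - 18)) = (6*4 - 47)*((6 + 5)/(-15 - 18)) = (24 - 47)*(11/(-33)) = -253*(-1)/33 = -23*(-⅓) = 23/3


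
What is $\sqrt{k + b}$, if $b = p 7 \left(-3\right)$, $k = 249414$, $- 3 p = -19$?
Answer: $\sqrt{249281} \approx 499.28$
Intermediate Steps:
$p = \frac{19}{3}$ ($p = \left(- \frac{1}{3}\right) \left(-19\right) = \frac{19}{3} \approx 6.3333$)
$b = -133$ ($b = \frac{19}{3} \cdot 7 \left(-3\right) = \frac{133}{3} \left(-3\right) = -133$)
$\sqrt{k + b} = \sqrt{249414 - 133} = \sqrt{249281}$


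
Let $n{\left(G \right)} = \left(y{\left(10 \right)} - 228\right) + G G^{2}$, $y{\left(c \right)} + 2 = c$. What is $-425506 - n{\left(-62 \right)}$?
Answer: $-186958$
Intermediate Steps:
$y{\left(c \right)} = -2 + c$
$n{\left(G \right)} = -220 + G^{3}$ ($n{\left(G \right)} = \left(\left(-2 + 10\right) - 228\right) + G G^{2} = \left(8 - 228\right) + G^{3} = -220 + G^{3}$)
$-425506 - n{\left(-62 \right)} = -425506 - \left(-220 + \left(-62\right)^{3}\right) = -425506 - \left(-220 - 238328\right) = -425506 - -238548 = -425506 + 238548 = -186958$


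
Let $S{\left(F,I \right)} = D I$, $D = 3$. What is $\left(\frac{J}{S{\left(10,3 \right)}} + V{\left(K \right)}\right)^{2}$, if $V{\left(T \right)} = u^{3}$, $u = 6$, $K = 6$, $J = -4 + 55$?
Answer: $\frac{442225}{9} \approx 49136.0$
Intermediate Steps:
$J = 51$
$S{\left(F,I \right)} = 3 I$
$V{\left(T \right)} = 216$ ($V{\left(T \right)} = 6^{3} = 216$)
$\left(\frac{J}{S{\left(10,3 \right)}} + V{\left(K \right)}\right)^{2} = \left(\frac{51}{3 \cdot 3} + 216\right)^{2} = \left(\frac{51}{9} + 216\right)^{2} = \left(51 \cdot \frac{1}{9} + 216\right)^{2} = \left(\frac{17}{3} + 216\right)^{2} = \left(\frac{665}{3}\right)^{2} = \frac{442225}{9}$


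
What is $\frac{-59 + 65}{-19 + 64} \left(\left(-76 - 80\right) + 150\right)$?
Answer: $- \frac{4}{5} \approx -0.8$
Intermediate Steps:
$\frac{-59 + 65}{-19 + 64} \left(\left(-76 - 80\right) + 150\right) = \frac{6}{45} \left(\left(-76 - 80\right) + 150\right) = 6 \cdot \frac{1}{45} \left(-156 + 150\right) = \frac{2}{15} \left(-6\right) = - \frac{4}{5}$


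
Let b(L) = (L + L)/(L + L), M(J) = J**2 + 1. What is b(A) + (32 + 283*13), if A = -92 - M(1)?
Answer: 3712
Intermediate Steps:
M(J) = 1 + J**2
A = -94 (A = -92 - (1 + 1**2) = -92 - (1 + 1) = -92 - 1*2 = -92 - 2 = -94)
b(L) = 1 (b(L) = (2*L)/((2*L)) = (2*L)*(1/(2*L)) = 1)
b(A) + (32 + 283*13) = 1 + (32 + 283*13) = 1 + (32 + 3679) = 1 + 3711 = 3712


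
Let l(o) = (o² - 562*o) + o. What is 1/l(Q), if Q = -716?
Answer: 1/914332 ≈ 1.0937e-6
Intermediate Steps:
l(o) = o² - 561*o
1/l(Q) = 1/(-716*(-561 - 716)) = 1/(-716*(-1277)) = 1/914332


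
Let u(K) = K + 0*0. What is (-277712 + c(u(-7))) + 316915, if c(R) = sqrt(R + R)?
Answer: 39203 + I*sqrt(14) ≈ 39203.0 + 3.7417*I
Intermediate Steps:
u(K) = K (u(K) = K + 0 = K)
c(R) = sqrt(2)*sqrt(R) (c(R) = sqrt(2*R) = sqrt(2)*sqrt(R))
(-277712 + c(u(-7))) + 316915 = (-277712 + sqrt(2)*sqrt(-7)) + 316915 = (-277712 + sqrt(2)*(I*sqrt(7))) + 316915 = (-277712 + I*sqrt(14)) + 316915 = 39203 + I*sqrt(14)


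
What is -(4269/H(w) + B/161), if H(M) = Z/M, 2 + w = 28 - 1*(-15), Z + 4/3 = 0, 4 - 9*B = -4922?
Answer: 253610453/1932 ≈ 1.3127e+5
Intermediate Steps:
B = 1642/3 (B = 4/9 - 1/9*(-4922) = 4/9 + 4922/9 = 1642/3 ≈ 547.33)
Z = -4/3 (Z = -4/3 + 0 = -4/3 ≈ -1.3333)
w = 41 (w = -2 + (28 - 1*(-15)) = -2 + (28 + 15) = -2 + 43 = 41)
H(M) = -4/(3*M)
-(4269/H(w) + B/161) = -(4269/((-4/3/41)) + (1642/3)/161) = -(4269/((-4/3*1/41)) + (1642/3)*(1/161)) = -(4269/(-4/123) + 1642/483) = -(4269*(-123/4) + 1642/483) = -(-525087/4 + 1642/483) = -1*(-253610453/1932) = 253610453/1932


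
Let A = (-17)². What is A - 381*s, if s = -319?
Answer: 121828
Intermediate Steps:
A = 289
A - 381*s = 289 - 381*(-319) = 289 + 121539 = 121828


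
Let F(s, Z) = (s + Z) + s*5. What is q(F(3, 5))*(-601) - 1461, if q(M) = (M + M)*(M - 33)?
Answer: 274999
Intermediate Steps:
F(s, Z) = Z + 6*s (F(s, Z) = (Z + s) + 5*s = Z + 6*s)
q(M) = 2*M*(-33 + M) (q(M) = (2*M)*(-33 + M) = 2*M*(-33 + M))
q(F(3, 5))*(-601) - 1461 = (2*(5 + 6*3)*(-33 + (5 + 6*3)))*(-601) - 1461 = (2*(5 + 18)*(-33 + (5 + 18)))*(-601) - 1461 = (2*23*(-33 + 23))*(-601) - 1461 = (2*23*(-10))*(-601) - 1461 = -460*(-601) - 1461 = 276460 - 1461 = 274999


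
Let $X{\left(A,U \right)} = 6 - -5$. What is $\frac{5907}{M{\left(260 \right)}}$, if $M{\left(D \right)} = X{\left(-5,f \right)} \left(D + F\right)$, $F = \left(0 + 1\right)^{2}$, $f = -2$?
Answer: $\frac{179}{87} \approx 2.0575$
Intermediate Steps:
$X{\left(A,U \right)} = 11$ ($X{\left(A,U \right)} = 6 + 5 = 11$)
$F = 1$ ($F = 1^{2} = 1$)
$M{\left(D \right)} = 11 + 11 D$ ($M{\left(D \right)} = 11 \left(D + 1\right) = 11 \left(1 + D\right) = 11 + 11 D$)
$\frac{5907}{M{\left(260 \right)}} = \frac{5907}{11 + 11 \cdot 260} = \frac{5907}{11 + 2860} = \frac{5907}{2871} = 5907 \cdot \frac{1}{2871} = \frac{179}{87}$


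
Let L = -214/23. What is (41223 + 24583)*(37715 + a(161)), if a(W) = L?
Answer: 57069003186/23 ≈ 2.4813e+9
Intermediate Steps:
L = -214/23 (L = -214*1/23 = -214/23 ≈ -9.3044)
a(W) = -214/23
(41223 + 24583)*(37715 + a(161)) = (41223 + 24583)*(37715 - 214/23) = 65806*(867231/23) = 57069003186/23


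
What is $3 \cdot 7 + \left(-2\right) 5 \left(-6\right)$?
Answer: $81$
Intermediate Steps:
$3 \cdot 7 + \left(-2\right) 5 \left(-6\right) = 21 - -60 = 21 + 60 = 81$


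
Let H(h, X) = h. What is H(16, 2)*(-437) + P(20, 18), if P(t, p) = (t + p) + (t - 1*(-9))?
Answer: -6925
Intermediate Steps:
P(t, p) = 9 + p + 2*t (P(t, p) = (p + t) + (t + 9) = (p + t) + (9 + t) = 9 + p + 2*t)
H(16, 2)*(-437) + P(20, 18) = 16*(-437) + (9 + 18 + 2*20) = -6992 + (9 + 18 + 40) = -6992 + 67 = -6925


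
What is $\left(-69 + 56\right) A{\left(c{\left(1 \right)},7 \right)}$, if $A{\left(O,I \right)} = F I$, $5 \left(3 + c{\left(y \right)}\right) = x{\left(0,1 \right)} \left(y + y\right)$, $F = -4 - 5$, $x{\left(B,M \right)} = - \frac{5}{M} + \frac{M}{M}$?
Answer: $819$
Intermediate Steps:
$x{\left(B,M \right)} = 1 - \frac{5}{M}$ ($x{\left(B,M \right)} = - \frac{5}{M} + 1 = 1 - \frac{5}{M}$)
$F = -9$
$c{\left(y \right)} = -3 - \frac{8 y}{5}$ ($c{\left(y \right)} = -3 + \frac{\frac{-5 + 1}{1} \left(y + y\right)}{5} = -3 + \frac{1 \left(-4\right) 2 y}{5} = -3 + \frac{\left(-4\right) 2 y}{5} = -3 + \frac{\left(-8\right) y}{5} = -3 - \frac{8 y}{5}$)
$A{\left(O,I \right)} = - 9 I$
$\left(-69 + 56\right) A{\left(c{\left(1 \right)},7 \right)} = \left(-69 + 56\right) \left(\left(-9\right) 7\right) = \left(-13\right) \left(-63\right) = 819$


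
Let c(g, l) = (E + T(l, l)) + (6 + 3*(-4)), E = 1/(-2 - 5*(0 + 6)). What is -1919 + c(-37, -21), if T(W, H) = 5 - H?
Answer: -60769/32 ≈ -1899.0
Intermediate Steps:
E = -1/32 (E = 1/(-2 - 5*6) = 1/(-2 - 30) = 1/(-32) = -1/32 ≈ -0.031250)
c(g, l) = -33/32 - l (c(g, l) = (-1/32 + (5 - l)) + (6 + 3*(-4)) = (159/32 - l) + (6 - 12) = (159/32 - l) - 6 = -33/32 - l)
-1919 + c(-37, -21) = -1919 + (-33/32 - 1*(-21)) = -1919 + (-33/32 + 21) = -1919 + 639/32 = -60769/32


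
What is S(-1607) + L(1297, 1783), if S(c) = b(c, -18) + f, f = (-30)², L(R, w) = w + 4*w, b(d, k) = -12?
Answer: 9803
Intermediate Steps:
L(R, w) = 5*w
f = 900
S(c) = 888 (S(c) = -12 + 900 = 888)
S(-1607) + L(1297, 1783) = 888 + 5*1783 = 888 + 8915 = 9803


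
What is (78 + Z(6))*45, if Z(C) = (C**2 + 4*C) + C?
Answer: 6480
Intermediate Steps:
Z(C) = C**2 + 5*C
(78 + Z(6))*45 = (78 + 6*(5 + 6))*45 = (78 + 6*11)*45 = (78 + 66)*45 = 144*45 = 6480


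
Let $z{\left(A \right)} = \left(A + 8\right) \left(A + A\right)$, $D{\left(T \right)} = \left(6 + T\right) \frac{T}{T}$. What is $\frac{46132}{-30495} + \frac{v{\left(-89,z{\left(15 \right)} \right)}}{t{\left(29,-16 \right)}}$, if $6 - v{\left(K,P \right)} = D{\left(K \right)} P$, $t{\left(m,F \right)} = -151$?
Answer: $- \frac{92294608}{242355} \approx -380.82$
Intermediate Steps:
$D{\left(T \right)} = 6 + T$ ($D{\left(T \right)} = \left(6 + T\right) 1 = 6 + T$)
$z{\left(A \right)} = 2 A \left(8 + A\right)$ ($z{\left(A \right)} = \left(8 + A\right) 2 A = 2 A \left(8 + A\right)$)
$v{\left(K,P \right)} = 6 - P \left(6 + K\right)$ ($v{\left(K,P \right)} = 6 - \left(6 + K\right) P = 6 - P \left(6 + K\right)$)
$\frac{46132}{-30495} + \frac{v{\left(-89,z{\left(15 \right)} \right)}}{t{\left(29,-16 \right)}} = \frac{46132}{-30495} + \frac{6 - 2 \cdot 15 \left(8 + 15\right) \left(6 - 89\right)}{-151} = 46132 \left(- \frac{1}{30495}\right) + \left(6 - 2 \cdot 15 \cdot 23 \left(-83\right)\right) \left(- \frac{1}{151}\right) = - \frac{2428}{1605} + \left(6 - 690 \left(-83\right)\right) \left(- \frac{1}{151}\right) = - \frac{2428}{1605} + \left(6 + 57270\right) \left(- \frac{1}{151}\right) = - \frac{2428}{1605} + 57276 \left(- \frac{1}{151}\right) = - \frac{2428}{1605} - \frac{57276}{151} = - \frac{92294608}{242355}$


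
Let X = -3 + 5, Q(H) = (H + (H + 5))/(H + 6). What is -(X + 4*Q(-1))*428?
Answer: -9416/5 ≈ -1883.2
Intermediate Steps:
Q(H) = (5 + 2*H)/(6 + H) (Q(H) = (H + (5 + H))/(6 + H) = (5 + 2*H)/(6 + H))
X = 2
-(X + 4*Q(-1))*428 = -(2 + 4*((5 + 2*(-1))/(6 - 1)))*428 = -(2 + 4*((5 - 2)/5))*428 = -(2 + 4*((⅕)*3))*428 = -(2 + 4*(⅗))*428 = -(2 + 12/5)*428 = -22*428/5 = -1*9416/5 = -9416/5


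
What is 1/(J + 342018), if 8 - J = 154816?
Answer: 1/187210 ≈ 5.3416e-6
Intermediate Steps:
J = -154808 (J = 8 - 1*154816 = 8 - 154816 = -154808)
1/(J + 342018) = 1/(-154808 + 342018) = 1/187210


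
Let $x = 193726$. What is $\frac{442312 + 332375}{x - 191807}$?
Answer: $\frac{40773}{101} \approx 403.69$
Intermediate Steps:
$\frac{442312 + 332375}{x - 191807} = \frac{442312 + 332375}{193726 - 191807} = \frac{774687}{1919} = 774687 \cdot \frac{1}{1919} = \frac{40773}{101}$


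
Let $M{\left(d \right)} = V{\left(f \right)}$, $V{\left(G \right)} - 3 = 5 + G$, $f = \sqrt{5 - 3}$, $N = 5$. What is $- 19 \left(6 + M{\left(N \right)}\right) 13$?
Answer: $-3458 - 247 \sqrt{2} \approx -3807.3$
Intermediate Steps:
$f = \sqrt{2} \approx 1.4142$
$V{\left(G \right)} = 8 + G$ ($V{\left(G \right)} = 3 + \left(5 + G\right) = 8 + G$)
$M{\left(d \right)} = 8 + \sqrt{2}$
$- 19 \left(6 + M{\left(N \right)}\right) 13 = - 19 \left(6 + \left(8 + \sqrt{2}\right)\right) 13 = - 19 \left(14 + \sqrt{2}\right) 13 = \left(-266 - 19 \sqrt{2}\right) 13 = -3458 - 247 \sqrt{2}$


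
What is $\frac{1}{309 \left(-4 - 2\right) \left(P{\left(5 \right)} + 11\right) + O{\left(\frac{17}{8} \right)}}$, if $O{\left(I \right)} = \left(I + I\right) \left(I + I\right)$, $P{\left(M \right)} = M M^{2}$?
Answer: $- \frac{16}{4034015} \approx -3.9663 \cdot 10^{-6}$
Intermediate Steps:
$P{\left(M \right)} = M^{3}$
$O{\left(I \right)} = 4 I^{2}$ ($O{\left(I \right)} = 2 I 2 I = 4 I^{2}$)
$\frac{1}{309 \left(-4 - 2\right) \left(P{\left(5 \right)} + 11\right) + O{\left(\frac{17}{8} \right)}} = \frac{1}{309 \left(-4 - 2\right) \left(5^{3} + 11\right) + 4 \left(\frac{17}{8}\right)^{2}} = \frac{1}{309 \left(-4 - 2\right) \left(125 + 11\right) + 4 \left(17 \cdot \frac{1}{8}\right)^{2}} = \frac{1}{309 \left(\left(-6\right) 136\right) + 4 \left(\frac{17}{8}\right)^{2}} = \frac{1}{309 \left(-816\right) + 4 \cdot \frac{289}{64}} = \frac{1}{-252144 + \frac{289}{16}} = \frac{1}{- \frac{4034015}{16}} = - \frac{16}{4034015}$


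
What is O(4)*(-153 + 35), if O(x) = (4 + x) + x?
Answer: -1416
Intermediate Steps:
O(x) = 4 + 2*x
O(4)*(-153 + 35) = (4 + 2*4)*(-153 + 35) = (4 + 8)*(-118) = 12*(-118) = -1416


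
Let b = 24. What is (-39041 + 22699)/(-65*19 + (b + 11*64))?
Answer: 16342/507 ≈ 32.233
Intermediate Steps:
(-39041 + 22699)/(-65*19 + (b + 11*64)) = (-39041 + 22699)/(-65*19 + (24 + 11*64)) = -16342/(-1235 + (24 + 704)) = -16342/(-1235 + 728) = -16342/(-507) = -16342*(-1/507) = 16342/507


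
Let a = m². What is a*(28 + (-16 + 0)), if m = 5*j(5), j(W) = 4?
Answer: 4800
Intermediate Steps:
m = 20 (m = 5*4 = 20)
a = 400 (a = 20² = 400)
a*(28 + (-16 + 0)) = 400*(28 + (-16 + 0)) = 400*(28 - 16) = 400*12 = 4800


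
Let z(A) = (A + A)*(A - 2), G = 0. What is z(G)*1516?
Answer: 0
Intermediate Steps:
z(A) = 2*A*(-2 + A) (z(A) = (2*A)*(-2 + A) = 2*A*(-2 + A))
z(G)*1516 = (2*0*(-2 + 0))*1516 = (2*0*(-2))*1516 = 0*1516 = 0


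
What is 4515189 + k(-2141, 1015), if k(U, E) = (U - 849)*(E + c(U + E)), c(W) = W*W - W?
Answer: -3792835641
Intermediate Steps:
c(W) = W² - W
k(U, E) = (-849 + U)*(E + (E + U)*(-1 + E + U)) (k(U, E) = (U - 849)*(E + (U + E)*(-1 + (U + E))) = (-849 + U)*(E + (E + U)*(-1 + (E + U))) = (-849 + U)*(E + (E + U)*(-1 + E + U)))
4515189 + k(-2141, 1015) = 4515189 + (-849*1015 + 1015*(-2141) - 849*(1015 - 2141)*(-1 + 1015 - 2141) - 2141*(1015 - 2141)*(-1 + 1015 - 2141)) = 4515189 + (-861735 - 2173115 - 849*(-1126)*(-1127) - 2141*(-1126)*(-1127)) = 4515189 + (-861735 - 2173115 - 1077382698 - 2716933282) = 4515189 - 3797350830 = -3792835641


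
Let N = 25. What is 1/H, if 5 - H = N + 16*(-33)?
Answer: 1/508 ≈ 0.0019685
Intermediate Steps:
H = 508 (H = 5 - (25 + 16*(-33)) = 5 - (25 - 528) = 5 - 1*(-503) = 5 + 503 = 508)
1/H = 1/508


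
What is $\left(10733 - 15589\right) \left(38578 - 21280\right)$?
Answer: $-83999088$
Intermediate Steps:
$\left(10733 - 15589\right) \left(38578 - 21280\right) = \left(-4856\right) 17298 = -83999088$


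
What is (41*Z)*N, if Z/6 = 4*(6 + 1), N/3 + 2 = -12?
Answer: -289296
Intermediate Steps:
N = -42 (N = -6 + 3*(-12) = -6 - 36 = -42)
Z = 168 (Z = 6*(4*(6 + 1)) = 6*(4*7) = 6*28 = 168)
(41*Z)*N = (41*168)*(-42) = 6888*(-42) = -289296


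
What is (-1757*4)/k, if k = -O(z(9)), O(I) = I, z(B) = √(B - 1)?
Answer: 1757*√2 ≈ 2484.8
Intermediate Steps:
z(B) = √(-1 + B)
k = -2*√2 (k = -√(-1 + 9) = -√8 = -2*√2 ≈ -2.8284)
(-1757*4)/k = (-1757*4)/((-2*√2)) = -(-1757)*√2 = 1757*√2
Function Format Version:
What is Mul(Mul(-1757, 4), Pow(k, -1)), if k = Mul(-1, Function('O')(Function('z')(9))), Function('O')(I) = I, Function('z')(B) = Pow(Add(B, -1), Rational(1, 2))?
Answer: Mul(1757, Pow(2, Rational(1, 2))) ≈ 2484.8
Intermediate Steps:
Function('z')(B) = Pow(Add(-1, B), Rational(1, 2))
k = Mul(-2, Pow(2, Rational(1, 2))) (k = Mul(-1, Pow(Add(-1, 9), Rational(1, 2))) = Mul(-1, Pow(8, Rational(1, 2))) = Mul(-1, Mul(2, Pow(2, Rational(1, 2)))) = Mul(-2, Pow(2, Rational(1, 2))) ≈ -2.8284)
Mul(Mul(-1757, 4), Pow(k, -1)) = Mul(Mul(-1757, 4), Pow(Mul(-2, Pow(2, Rational(1, 2))), -1)) = Mul(-7028, Mul(Rational(-1, 4), Pow(2, Rational(1, 2)))) = Mul(1757, Pow(2, Rational(1, 2)))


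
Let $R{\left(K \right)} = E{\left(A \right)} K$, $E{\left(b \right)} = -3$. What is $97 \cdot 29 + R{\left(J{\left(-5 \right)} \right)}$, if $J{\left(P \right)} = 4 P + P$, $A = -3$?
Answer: $2888$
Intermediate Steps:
$J{\left(P \right)} = 5 P$
$R{\left(K \right)} = - 3 K$
$97 \cdot 29 + R{\left(J{\left(-5 \right)} \right)} = 97 \cdot 29 - 3 \cdot 5 \left(-5\right) = 2813 - -75 = 2813 + 75 = 2888$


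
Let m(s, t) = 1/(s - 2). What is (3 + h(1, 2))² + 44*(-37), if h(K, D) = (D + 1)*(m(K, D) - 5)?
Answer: -1403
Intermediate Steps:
m(s, t) = 1/(-2 + s)
h(K, D) = (1 + D)*(-5 + 1/(-2 + K)) (h(K, D) = (D + 1)*(1/(-2 + K) - 5) = (1 + D)*(-5 + 1/(-2 + K)))
(3 + h(1, 2))² + 44*(-37) = (3 + (1 + 2 - 5*(1 + 2)*(-2 + 1))/(-2 + 1))² + 44*(-37) = (3 + (1 + 2 - 5*3*(-1))/(-1))² - 1628 = (3 - (1 + 2 + 15))² - 1628 = (3 - 1*18)² - 1628 = (3 - 18)² - 1628 = (-15)² - 1628 = 225 - 1628 = -1403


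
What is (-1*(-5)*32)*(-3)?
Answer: -480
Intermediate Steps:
(-1*(-5)*32)*(-3) = (5*32)*(-3) = 160*(-3) = -480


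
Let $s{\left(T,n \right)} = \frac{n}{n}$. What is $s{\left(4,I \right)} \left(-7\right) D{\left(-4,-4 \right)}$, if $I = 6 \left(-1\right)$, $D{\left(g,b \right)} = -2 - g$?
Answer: $-14$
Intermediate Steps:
$I = -6$
$s{\left(T,n \right)} = 1$
$s{\left(4,I \right)} \left(-7\right) D{\left(-4,-4 \right)} = 1 \left(-7\right) \left(-2 - -4\right) = - 7 \left(-2 + 4\right) = \left(-7\right) 2 = -14$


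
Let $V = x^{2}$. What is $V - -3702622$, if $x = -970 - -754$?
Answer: $3749278$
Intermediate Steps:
$x = -216$ ($x = -970 + 754 = -216$)
$V = 46656$ ($V = \left(-216\right)^{2} = 46656$)
$V - -3702622 = 46656 - -3702622 = 46656 + 3702622 = 3749278$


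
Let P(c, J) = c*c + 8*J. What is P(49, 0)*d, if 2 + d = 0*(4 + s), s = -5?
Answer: -4802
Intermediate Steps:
P(c, J) = c² + 8*J
d = -2 (d = -2 + 0*(4 - 5) = -2 + 0*(-1) = -2 + 0 = -2)
P(49, 0)*d = (49² + 8*0)*(-2) = (2401 + 0)*(-2) = 2401*(-2) = -4802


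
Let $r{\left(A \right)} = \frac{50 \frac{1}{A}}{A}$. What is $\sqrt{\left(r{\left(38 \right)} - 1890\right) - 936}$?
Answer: $\frac{i \sqrt{4080694}}{38} \approx 53.16 i$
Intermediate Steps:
$r{\left(A \right)} = \frac{50}{A^{2}}$
$\sqrt{\left(r{\left(38 \right)} - 1890\right) - 936} = \sqrt{\left(\frac{50}{1444} - 1890\right) - 936} = \sqrt{\left(50 \cdot \frac{1}{1444} - 1890\right) - 936} = \sqrt{\left(\frac{25}{722} - 1890\right) - 936} = \sqrt{- \frac{1364555}{722} - 936} = \sqrt{- \frac{2040347}{722}} = \frac{i \sqrt{4080694}}{38}$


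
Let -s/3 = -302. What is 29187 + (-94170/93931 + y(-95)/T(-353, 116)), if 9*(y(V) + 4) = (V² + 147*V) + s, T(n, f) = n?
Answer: 8710032257249/298418787 ≈ 29187.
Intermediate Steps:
s = 906 (s = -3*(-302) = 906)
y(V) = 290/3 + V²/9 + 49*V/3 (y(V) = -4 + ((V² + 147*V) + 906)/9 = -4 + (906 + V² + 147*V)/9 = -4 + (302/3 + V²/9 + 49*V/3) = 290/3 + V²/9 + 49*V/3)
29187 + (-94170/93931 + y(-95)/T(-353, 116)) = 29187 + (-94170/93931 + (290/3 + (⅑)*(-95)² + (49/3)*(-95))/(-353)) = 29187 + (-94170*1/93931 + (290/3 + (⅑)*9025 - 4655/3)*(-1/353)) = 29187 + (-94170/93931 + (290/3 + 9025/9 - 4655/3)*(-1/353)) = 29187 + (-94170/93931 - 4070/9*(-1/353)) = 29187 + (-94170/93931 + 4070/3177) = 29187 + 83121080/298418787 = 8710032257249/298418787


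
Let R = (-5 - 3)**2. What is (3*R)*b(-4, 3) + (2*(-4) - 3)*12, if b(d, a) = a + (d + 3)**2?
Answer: 636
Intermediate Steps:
R = 64 (R = (-8)**2 = 64)
b(d, a) = a + (3 + d)**2
(3*R)*b(-4, 3) + (2*(-4) - 3)*12 = (3*64)*(3 + (3 - 4)**2) + (2*(-4) - 3)*12 = 192*(3 + (-1)**2) + (-8 - 3)*12 = 192*(3 + 1) - 11*12 = 192*4 - 132 = 768 - 132 = 636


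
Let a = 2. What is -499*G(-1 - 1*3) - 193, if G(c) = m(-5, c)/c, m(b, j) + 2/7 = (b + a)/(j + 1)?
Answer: -2909/28 ≈ -103.89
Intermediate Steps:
m(b, j) = -2/7 + (2 + b)/(1 + j) (m(b, j) = -2/7 + (b + 2)/(j + 1) = -2/7 + (2 + b)/(1 + j))
G(c) = (-23 - 2*c)/(7*c*(1 + c)) (G(c) = ((12 - 2*c + 7*(-5))/(7*(1 + c)))/c = ((12 - 2*c - 35)/(7*(1 + c)))/c = ((-23 - 2*c)/(7*(1 + c)))/c = (-23 - 2*c)/(7*c*(1 + c)))
-499*G(-1 - 1*3) - 193 = -499*(-23 - 2*(-1 - 1*3))/(7*(-1 - 1*3)*(1 + (-1 - 1*3))) - 193 = -499*(-23 - 2*(-1 - 3))/(7*(-1 - 3)*(1 + (-1 - 3))) - 193 = -499*(-23 - 2*(-4))/(7*(-4)*(1 - 4)) - 193 = -499*(-1)*(-23 + 8)/(7*4*(-3)) - 193 = -499*(-1)*(-1)*(-15)/(7*4*3) - 193 = -499*(-5/28) - 193 = 2495/28 - 193 = -2909/28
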